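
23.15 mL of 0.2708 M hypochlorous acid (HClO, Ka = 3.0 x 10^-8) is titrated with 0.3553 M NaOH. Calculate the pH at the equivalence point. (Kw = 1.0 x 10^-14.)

10.35

n(HClO) = 0.2708 x 0.02315 = 0.006269 mol; V(NaOH) at equivalence = 0.006269/0.3553 = 0.01764 L.
At equivalence all the acid is converted to ClO-; total volume = 0.02315 + 0.01764 = 0.04079 L, so [ClO-] = 0.006269/0.04079 = 0.1537 M.
Kb = Kw/Ka = 1.0e-14 / 3.0 x 10^-8 = 3.33e-7.
[OH^-] = sqrt(Kb x [ClO-]) = sqrt(3.33e-7 x 0.1537) = 0.000226 M.
pOH = 3.65, so pH = 14.00 - 3.65 = 10.35.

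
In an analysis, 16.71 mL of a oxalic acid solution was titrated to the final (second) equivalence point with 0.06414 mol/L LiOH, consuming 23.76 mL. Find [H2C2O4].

0.0456 M

n(LiOH) = 0.06414 x 0.02376 = 0.001524 mol.
At the final (second) equivalence point, 2 mol OH^- react per mol H2C2O4, so n(H2C2O4) = 0.001524 / 2 = 0.0007620 mol.
[H2C2O4] = 0.0007620 / 0.01671 L = 0.0456 M.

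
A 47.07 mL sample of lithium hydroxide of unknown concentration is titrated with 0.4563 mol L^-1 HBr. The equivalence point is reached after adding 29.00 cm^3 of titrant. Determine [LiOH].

0.281 M

n(HBr) delivered = 0.4563 x 0.02900 = 0.01323 mol.
For a 1:1 reaction, n(LiOH) = 0.01323 mol.
[LiOH] = 0.01323 mol / 0.04707 L = 0.281 M.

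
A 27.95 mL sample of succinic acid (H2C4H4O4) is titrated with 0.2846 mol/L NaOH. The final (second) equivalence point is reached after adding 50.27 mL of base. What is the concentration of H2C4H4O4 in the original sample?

0.256 M

n(NaOH) = 0.2846 x 0.05027 = 0.01431 mol.
At the final (second) equivalence point, 2 mol OH^- react per mol H2C4H4O4, so n(H2C4H4O4) = 0.01431 / 2 = 0.007153 mol.
[H2C4H4O4] = 0.007153 / 0.02795 L = 0.256 M.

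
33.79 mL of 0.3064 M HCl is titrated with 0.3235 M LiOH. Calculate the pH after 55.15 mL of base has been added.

n(acid) = 0.3064 x 0.03379 = 0.01035 mol; n(LiOH) added = 0.3235 x 0.05515 = 0.01784 mol.
Base is in excess by 0.01784 - 0.01035 = 0.007488 mol in a total volume of 0.08894 L.
[OH^-] = 0.007488/0.08894 = 0.08419 M, so pOH = 1.07 and pH = 14.00 - 1.07 = 12.93.

12.93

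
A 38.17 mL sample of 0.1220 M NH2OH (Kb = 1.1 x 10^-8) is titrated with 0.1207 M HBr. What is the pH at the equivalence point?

n(NH2OH) = 0.1220 x 0.03817 = 0.004657 mol; V(HBr) at equivalence = 0.004657/0.1207 = 0.03858 L.
At equivalence the base is fully converted to NH3OH+; total volume = 0.07675 L, so [NH3OH+] = 0.004657/0.07675 = 0.06067 M.
Ka(NH3OH+) = Kw/Kb = 1.0e-14 / 1.1 x 10^-8 = 9.09e-7.
[H^+] = sqrt(Ka x [NH3OH+]) = sqrt(9.09e-7 x 0.06067) = 0.000235 M.
pH = -log(0.000235) = 3.63.

3.63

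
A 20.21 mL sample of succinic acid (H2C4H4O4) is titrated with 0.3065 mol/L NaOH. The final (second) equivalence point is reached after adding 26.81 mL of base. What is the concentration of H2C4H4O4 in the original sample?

n(NaOH) = 0.3065 x 0.02681 = 0.008217 mol.
At the final (second) equivalence point, 2 mol OH^- react per mol H2C4H4O4, so n(H2C4H4O4) = 0.008217 / 2 = 0.004109 mol.
[H2C4H4O4] = 0.004109 / 0.02021 L = 0.203 M.

0.203 M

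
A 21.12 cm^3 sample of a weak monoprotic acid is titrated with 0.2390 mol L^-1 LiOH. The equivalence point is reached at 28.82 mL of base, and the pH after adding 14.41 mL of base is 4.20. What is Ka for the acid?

14.41 mL is half of the equivalence volume, so this is the half-equivalence point where [HA] = [A^-].
At half-equivalence pH = pKa, so pKa = 4.20.
Ka = 10^(-4.20) = 6.3 x 10^-5.

6.3 x 10^-5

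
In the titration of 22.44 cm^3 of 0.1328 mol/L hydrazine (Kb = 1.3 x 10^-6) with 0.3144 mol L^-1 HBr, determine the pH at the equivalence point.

4.57

n(N2H4) = 0.1328 x 0.02244 = 0.002980 mol; V(HBr) at equivalence = 0.002980/0.3144 = 0.009478 L.
At equivalence the base is fully converted to N2H5+; total volume = 0.03192 L, so [N2H5+] = 0.002980/0.03192 = 0.09336 M.
Ka(N2H5+) = Kw/Kb = 1.0e-14 / 1.3 x 10^-6 = 7.69e-9.
[H^+] = sqrt(Ka x [N2H5+]) = sqrt(7.69e-9 x 0.09336) = 2.68e-5 M.
pH = -log(2.68e-5) = 4.57.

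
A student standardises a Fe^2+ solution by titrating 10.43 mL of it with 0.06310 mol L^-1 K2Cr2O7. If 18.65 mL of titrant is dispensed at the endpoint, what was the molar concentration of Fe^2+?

n(K2Cr2O7) = 0.06310 x 0.01865 = 0.001177 mol.
From the balanced equation, 1 mol K2Cr2O7 reacts with 6 mol Fe^2+, so n(Fe^2+) = 0.001177 x 6/1 = 0.007061 mol.
[Fe^2+] = 0.007061 / 0.01043 L = 0.677 M.

0.677 M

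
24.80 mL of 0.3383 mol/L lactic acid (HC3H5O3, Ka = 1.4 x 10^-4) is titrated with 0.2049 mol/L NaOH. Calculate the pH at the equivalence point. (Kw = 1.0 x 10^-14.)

8.48

n(HC3H5O3) = 0.3383 x 0.02480 = 0.008390 mol; V(NaOH) at equivalence = 0.008390/0.2049 = 0.04095 L.
At equivalence all the acid is converted to C3H5O3-; total volume = 0.02480 + 0.04095 = 0.06575 L, so [C3H5O3-] = 0.008390/0.06575 = 0.1276 M.
Kb = Kw/Ka = 1.0e-14 / 1.4 x 10^-4 = 7.14e-11.
[OH^-] = sqrt(Kb x [C3H5O3-]) = sqrt(7.14e-11 x 0.1276) = 3.02e-6 M.
pOH = 5.52, so pH = 14.00 - 5.52 = 8.48.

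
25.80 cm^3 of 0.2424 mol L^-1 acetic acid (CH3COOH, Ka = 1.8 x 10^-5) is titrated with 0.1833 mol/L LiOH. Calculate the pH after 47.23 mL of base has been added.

n(acid) = 0.2424 x 0.02580 = 0.006254 mol; n(LiOH) added = 0.1833 x 0.04723 = 0.008657 mol.
Base is in excess by 0.008657 - 0.006254 = 0.002403 mol in a total volume of 0.07303 L.
[OH^-] = 0.002403/0.07303 = 0.03291 M, so pOH = 1.48 and pH = 14.00 - 1.48 = 12.52.

12.52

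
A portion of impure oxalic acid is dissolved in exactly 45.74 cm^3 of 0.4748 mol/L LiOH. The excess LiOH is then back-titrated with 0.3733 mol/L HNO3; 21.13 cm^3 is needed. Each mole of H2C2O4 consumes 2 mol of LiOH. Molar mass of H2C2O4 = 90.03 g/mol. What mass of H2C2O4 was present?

0.623 g

Total n(LiOH) added = 0.4748 x 0.04574 = 0.02172 mol.
n(HNO3) used = 0.3733 x 0.02113 = 0.007888 mol, which equals the excess n(LiOH).
So n(LiOH) consumed by the sample = 0.02172 - 0.007888 = 0.01383 mol.
n(H2C2O4) = 0.01383 / 2 = 0.006915 mol.
mass = 0.006915 mol x 90.03 g/mol = 0.623 g.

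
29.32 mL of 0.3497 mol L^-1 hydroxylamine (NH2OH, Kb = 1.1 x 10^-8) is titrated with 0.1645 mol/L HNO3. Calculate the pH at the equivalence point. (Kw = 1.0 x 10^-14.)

n(NH2OH) = 0.3497 x 0.02932 = 0.01025 mol; V(HNO3) at equivalence = 0.01025/0.1645 = 0.06233 L.
At equivalence the base is fully converted to NH3OH+; total volume = 0.09165 L, so [NH3OH+] = 0.01025/0.09165 = 0.1119 M.
Ka(NH3OH+) = Kw/Kb = 1.0e-14 / 1.1 x 10^-8 = 9.09e-7.
[H^+] = sqrt(Ka x [NH3OH+]) = sqrt(9.09e-7 x 0.1119) = 0.000319 M.
pH = -log(0.000319) = 3.50.

3.50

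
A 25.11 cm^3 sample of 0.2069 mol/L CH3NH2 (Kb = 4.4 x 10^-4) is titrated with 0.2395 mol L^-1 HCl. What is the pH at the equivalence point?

n(CH3NH2) = 0.2069 x 0.02511 = 0.005195 mol; V(HCl) at equivalence = 0.005195/0.2395 = 0.02169 L.
At equivalence the base is fully converted to CH3NH3+; total volume = 0.04680 L, so [CH3NH3+] = 0.005195/0.04680 = 0.1110 M.
Ka(CH3NH3+) = Kw/Kb = 1.0e-14 / 4.4 x 10^-4 = 2.27e-11.
[H^+] = sqrt(Ka x [CH3NH3+]) = sqrt(2.27e-11 x 0.1110) = 1.59e-6 M.
pH = -log(1.59e-6) = 5.80.

5.80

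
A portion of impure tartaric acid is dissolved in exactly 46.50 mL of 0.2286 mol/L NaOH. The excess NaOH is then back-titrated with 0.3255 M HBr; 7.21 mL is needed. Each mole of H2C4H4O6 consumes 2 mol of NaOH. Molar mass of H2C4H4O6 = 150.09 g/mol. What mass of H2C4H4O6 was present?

0.622 g

Total n(NaOH) added = 0.2286 x 0.04650 = 0.01063 mol.
n(HBr) used = 0.3255 x 0.007210 = 0.002347 mol, which equals the excess n(NaOH).
So n(NaOH) consumed by the sample = 0.01063 - 0.002347 = 0.008283 mol.
n(H2C4H4O6) = 0.008283 / 2 = 0.004142 mol.
mass = 0.004142 mol x 150.09 g/mol = 0.622 g.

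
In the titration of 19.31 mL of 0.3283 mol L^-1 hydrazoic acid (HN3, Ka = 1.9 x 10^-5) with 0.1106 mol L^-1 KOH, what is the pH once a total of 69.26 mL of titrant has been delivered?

n(acid) = 0.3283 x 0.01931 = 0.006339 mol; n(KOH) added = 0.1106 x 0.06926 = 0.007660 mol.
Base is in excess by 0.007660 - 0.006339 = 0.001321 mol in a total volume of 0.08857 L.
[OH^-] = 0.001321/0.08857 = 0.01491 M, so pOH = 1.83 and pH = 14.00 - 1.83 = 12.17.

12.17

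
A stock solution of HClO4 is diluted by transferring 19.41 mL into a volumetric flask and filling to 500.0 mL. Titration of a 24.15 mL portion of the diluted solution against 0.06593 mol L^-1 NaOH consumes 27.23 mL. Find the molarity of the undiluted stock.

n(NaOH) = 0.06593 x 0.02723 = 0.001795 mol.
n(HClO4) in the aliquot = 0.001795 mol.
[diluted HClO4] = 0.001795 / 0.02415 = 0.07434 M.
Dilution factor = 500.0/19.41 = 25.76, so [stock] = 0.07434 x 25.76 = 1.91 M.

1.91 M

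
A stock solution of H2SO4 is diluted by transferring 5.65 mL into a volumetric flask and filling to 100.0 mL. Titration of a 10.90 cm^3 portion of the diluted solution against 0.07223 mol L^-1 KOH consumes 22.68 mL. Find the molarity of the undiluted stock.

1.33 M

n(KOH) = 0.07223 x 0.02268 = 0.001638 mol.
n(H2SO4) in the aliquot = 0.001638 x 1/2 = 0.0008191 mol.
[diluted H2SO4] = 0.0008191 / 0.01090 = 0.07515 M.
Dilution factor = 100.0/5.650 = 17.70, so [stock] = 0.07515 x 17.70 = 1.33 M.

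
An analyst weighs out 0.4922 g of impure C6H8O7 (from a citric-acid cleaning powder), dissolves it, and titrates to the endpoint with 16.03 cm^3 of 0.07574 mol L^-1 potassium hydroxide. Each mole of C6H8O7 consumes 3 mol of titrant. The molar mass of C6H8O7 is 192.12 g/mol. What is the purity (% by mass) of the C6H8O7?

15.8%

n(KOH) = 0.07574 x 0.01603 = 0.001214 mol.
n(C6H8O7) = 0.001214 / 3 = 0.0004047 mol.
mass of C6H8O7 = 0.0004047 x 192.12 = 0.07775 g.
% purity = 0.07775 / 0.4922 x 100 = 15.8%.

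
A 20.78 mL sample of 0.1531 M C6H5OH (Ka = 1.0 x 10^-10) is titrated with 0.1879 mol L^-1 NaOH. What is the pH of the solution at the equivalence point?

n(C6H5OH) = 0.1531 x 0.02078 = 0.003181 mol; V(NaOH) at equivalence = 0.003181/0.1879 = 0.01693 L.
At equivalence all the acid is converted to C6H5O-; total volume = 0.02078 + 0.01693 = 0.03771 L, so [C6H5O-] = 0.003181/0.03771 = 0.08436 M.
Kb = Kw/Ka = 1.0e-14 / 1.0 x 10^-10 = 0.000100.
[OH^-] = sqrt(Kb x [C6H5O-]) = sqrt(0.000100 x 0.08436) = 0.00290 M.
pOH = 2.54, so pH = 14.00 - 2.54 = 11.46.

11.46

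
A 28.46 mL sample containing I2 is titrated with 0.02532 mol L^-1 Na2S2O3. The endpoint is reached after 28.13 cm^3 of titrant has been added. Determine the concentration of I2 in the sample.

0.0125 M

n(Na2S2O3) = 0.02532 x 0.02813 = 0.0007123 mol.
From the balanced equation, 2 mol Na2S2O3 reacts with 1 mol I2, so n(I2) = 0.0007123 x 1/2 = 0.0003561 mol.
[I2] = 0.0003561 / 0.02846 L = 0.0125 M.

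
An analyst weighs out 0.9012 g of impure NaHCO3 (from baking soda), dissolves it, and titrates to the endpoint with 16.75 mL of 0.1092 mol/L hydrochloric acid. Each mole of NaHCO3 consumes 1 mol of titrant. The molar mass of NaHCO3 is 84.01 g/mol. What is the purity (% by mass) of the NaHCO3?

17.1%

n(HCl) = 0.1092 x 0.01675 = 0.001829 mol.
n(NaHCO3) = 0.001829 / 1 = 0.001829 mol.
mass of NaHCO3 = 0.001829 x 84.01 = 0.1537 g.
% purity = 0.1537 / 0.9012 x 100 = 17.1%.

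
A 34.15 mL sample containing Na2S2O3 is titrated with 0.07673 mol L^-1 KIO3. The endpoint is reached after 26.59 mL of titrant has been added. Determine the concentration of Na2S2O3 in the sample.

0.358 M

n(KIO3) = 0.07673 x 0.02659 = 0.002040 mol.
From the balanced equation, 1 mol KIO3 reacts with 6 mol Na2S2O3, so n(Na2S2O3) = 0.002040 x 6/1 = 0.01224 mol.
[Na2S2O3] = 0.01224 / 0.03415 L = 0.358 M.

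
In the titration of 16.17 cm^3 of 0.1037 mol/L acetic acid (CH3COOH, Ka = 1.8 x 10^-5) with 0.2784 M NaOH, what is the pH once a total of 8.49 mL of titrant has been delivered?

n(acid) = 0.1037 x 0.01617 = 0.001677 mol; n(NaOH) added = 0.2784 x 0.008490 = 0.002364 mol.
Base is in excess by 0.002364 - 0.001677 = 0.0006868 mol in a total volume of 0.02466 L.
[OH^-] = 0.0006868/0.02466 = 0.02785 M, so pOH = 1.56 and pH = 14.00 - 1.56 = 12.44.

12.44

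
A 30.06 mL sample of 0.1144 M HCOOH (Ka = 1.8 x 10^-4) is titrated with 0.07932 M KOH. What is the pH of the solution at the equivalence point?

n(HCOOH) = 0.1144 x 0.03006 = 0.003439 mol; V(KOH) at equivalence = 0.003439/0.07932 = 0.04335 L.
At equivalence all the acid is converted to HCOO-; total volume = 0.03006 + 0.04335 = 0.07341 L, so [HCOO-] = 0.003439/0.07341 = 0.04684 M.
Kb = Kw/Ka = 1.0e-14 / 1.8 x 10^-4 = 5.56e-11.
[OH^-] = sqrt(Kb x [HCOO-]) = sqrt(5.56e-11 x 0.04684) = 1.61e-6 M.
pOH = 5.79, so pH = 14.00 - 5.79 = 8.21.

8.21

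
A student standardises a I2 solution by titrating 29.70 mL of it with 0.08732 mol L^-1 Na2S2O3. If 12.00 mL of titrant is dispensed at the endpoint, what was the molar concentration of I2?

0.0176 M

n(Na2S2O3) = 0.08732 x 0.01200 = 0.001048 mol.
From the balanced equation, 2 mol Na2S2O3 reacts with 1 mol I2, so n(I2) = 0.001048 x 1/2 = 0.0005239 mol.
[I2] = 0.0005239 / 0.02970 L = 0.0176 M.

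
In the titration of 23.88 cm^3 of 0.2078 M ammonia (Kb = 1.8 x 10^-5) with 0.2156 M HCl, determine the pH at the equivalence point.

n(NH3) = 0.2078 x 0.02388 = 0.004962 mol; V(HCl) at equivalence = 0.004962/0.2156 = 0.02302 L.
At equivalence the base is fully converted to NH4+; total volume = 0.04690 L, so [NH4+] = 0.004962/0.04690 = 0.1058 M.
Ka(NH4+) = Kw/Kb = 1.0e-14 / 1.8 x 10^-5 = 5.56e-10.
[H^+] = sqrt(Ka x [NH4+]) = sqrt(5.56e-10 x 0.1058) = 7.67e-6 M.
pH = -log(7.67e-6) = 5.12.

5.12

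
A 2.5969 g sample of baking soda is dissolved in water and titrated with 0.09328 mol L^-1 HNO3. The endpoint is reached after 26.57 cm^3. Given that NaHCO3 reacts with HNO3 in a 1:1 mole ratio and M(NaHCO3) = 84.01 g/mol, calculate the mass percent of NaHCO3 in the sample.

8.02%

n(HNO3) = 0.09328 x 0.02657 = 0.002478 mol.
n(NaHCO3) = 0.002478 / 1 = 0.002478 mol.
mass of NaHCO3 = 0.002478 x 84.01 = 0.2082 g.
% purity = 0.2082 / 2.5969 x 100 = 8.02%.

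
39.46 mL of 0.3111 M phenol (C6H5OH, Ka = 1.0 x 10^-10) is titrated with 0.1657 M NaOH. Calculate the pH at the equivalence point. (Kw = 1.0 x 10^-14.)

n(C6H5OH) = 0.3111 x 0.03946 = 0.01228 mol; V(NaOH) at equivalence = 0.01228/0.1657 = 0.07409 L.
At equivalence all the acid is converted to C6H5O-; total volume = 0.03946 + 0.07409 = 0.1135 L, so [C6H5O-] = 0.01228/0.1135 = 0.1081 M.
Kb = Kw/Ka = 1.0e-14 / 1.0 x 10^-10 = 0.000100.
[OH^-] = sqrt(Kb x [C6H5O-]) = sqrt(0.000100 x 0.1081) = 0.00329 M.
pOH = 2.48, so pH = 14.00 - 2.48 = 11.52.

11.52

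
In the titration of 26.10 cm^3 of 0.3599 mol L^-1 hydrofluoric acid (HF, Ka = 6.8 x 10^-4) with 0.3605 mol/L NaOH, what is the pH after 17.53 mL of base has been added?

Initial n(HF) = 0.3599 x 0.02610 = 0.009393 mol.
n(NaOH) added = 0.3605 x 0.01753 = 0.006320 mol, converting that many moles of HF to F-.
Remaining n(HF) = 0.003074 mol; n(F-) = 0.006320 mol.
By Henderson-Hasselbalch, pH = pKa + log([A^-]/[HA]) = 3.17 + log(0.006320/0.003074) = 3.17 + (+0.31) = 3.48.

3.48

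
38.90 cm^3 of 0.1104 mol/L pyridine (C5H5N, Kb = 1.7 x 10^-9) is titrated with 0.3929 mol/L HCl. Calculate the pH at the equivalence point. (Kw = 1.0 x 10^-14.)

3.15

n(C5H5N) = 0.1104 x 0.03890 = 0.004295 mol; V(HCl) at equivalence = 0.004295/0.3929 = 0.01093 L.
At equivalence the base is fully converted to C5H5NH+; total volume = 0.04983 L, so [C5H5NH+] = 0.004295/0.04983 = 0.08618 M.
Ka(C5H5NH+) = Kw/Kb = 1.0e-14 / 1.7 x 10^-9 = 5.88e-6.
[H^+] = sqrt(Ka x [C5H5NH+]) = sqrt(5.88e-6 x 0.08618) = 0.000712 M.
pH = -log(0.000712) = 3.15.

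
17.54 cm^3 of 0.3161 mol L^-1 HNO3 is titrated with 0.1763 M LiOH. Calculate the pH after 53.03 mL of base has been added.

12.73

n(acid) = 0.3161 x 0.01754 = 0.005544 mol; n(LiOH) added = 0.1763 x 0.05303 = 0.009349 mol.
Base is in excess by 0.009349 - 0.005544 = 0.003805 mol in a total volume of 0.07057 L.
[OH^-] = 0.003805/0.07057 = 0.05392 M, so pOH = 1.27 and pH = 14.00 - 1.27 = 12.73.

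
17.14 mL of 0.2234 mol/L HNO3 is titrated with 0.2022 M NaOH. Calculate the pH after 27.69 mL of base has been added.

n(acid) = 0.2234 x 0.01714 = 0.003829 mol; n(NaOH) added = 0.2022 x 0.02769 = 0.005599 mol.
Base is in excess by 0.005599 - 0.003829 = 0.001770 mol in a total volume of 0.04483 L.
[OH^-] = 0.001770/0.04483 = 0.03948 M, so pOH = 1.40 and pH = 14.00 - 1.40 = 12.60.

12.60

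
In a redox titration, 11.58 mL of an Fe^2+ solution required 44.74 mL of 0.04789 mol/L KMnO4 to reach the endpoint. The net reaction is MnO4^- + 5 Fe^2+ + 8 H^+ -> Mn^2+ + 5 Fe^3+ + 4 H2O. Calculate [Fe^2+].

0.925 M

n(KMnO4) = 0.04789 x 0.04474 = 0.002143 mol.
From the balanced equation, 1 mol KMnO4 reacts with 5 mol Fe^2+, so n(Fe^2+) = 0.002143 x 5/1 = 0.01071 mol.
[Fe^2+] = 0.01071 / 0.01158 L = 0.925 M.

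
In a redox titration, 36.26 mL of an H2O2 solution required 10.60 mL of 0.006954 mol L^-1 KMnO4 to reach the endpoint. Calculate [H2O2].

n(KMnO4) = 0.006954 x 0.01060 = 7.371e-5 mol.
From the balanced equation, 2 mol KMnO4 reacts with 5 mol H2O2, so n(H2O2) = 7.371e-5 x 5/2 = 0.0001843 mol.
[H2O2] = 0.0001843 / 0.03626 L = 0.00508 M.

0.00508 M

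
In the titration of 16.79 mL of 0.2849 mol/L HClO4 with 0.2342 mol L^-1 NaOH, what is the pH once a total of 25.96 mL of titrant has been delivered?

12.48

n(acid) = 0.2849 x 0.01679 = 0.004783 mol; n(NaOH) added = 0.2342 x 0.02596 = 0.006080 mol.
Base is in excess by 0.006080 - 0.004783 = 0.001296 mol in a total volume of 0.04275 L.
[OH^-] = 0.001296/0.04275 = 0.03032 M, so pOH = 1.52 and pH = 14.00 - 1.52 = 12.48.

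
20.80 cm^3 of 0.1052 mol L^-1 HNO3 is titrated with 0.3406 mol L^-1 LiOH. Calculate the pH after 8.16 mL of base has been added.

n(acid) = 0.1052 x 0.02080 = 0.002188 mol; n(LiOH) added = 0.3406 x 0.008160 = 0.002779 mol.
Base is in excess by 0.002779 - 0.002188 = 0.0005911 mol in a total volume of 0.02896 L.
[OH^-] = 0.0005911/0.02896 = 0.02041 M, so pOH = 1.69 and pH = 14.00 - 1.69 = 12.31.

12.31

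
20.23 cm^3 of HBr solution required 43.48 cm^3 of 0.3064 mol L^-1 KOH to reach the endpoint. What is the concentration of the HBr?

n(KOH) delivered = 0.3064 x 0.04348 = 0.01332 mol.
For a 1:1 reaction, n(HBr) = 0.01332 mol.
[HBr] = 0.01332 mol / 0.02023 L = 0.659 M.

0.659 M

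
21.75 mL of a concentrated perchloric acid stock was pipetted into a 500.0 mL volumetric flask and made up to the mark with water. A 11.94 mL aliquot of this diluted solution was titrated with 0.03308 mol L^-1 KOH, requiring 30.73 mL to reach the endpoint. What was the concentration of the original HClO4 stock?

n(KOH) = 0.03308 x 0.03073 = 0.001017 mol.
n(HClO4) in the aliquot = 0.001017 mol.
[diluted HClO4] = 0.001017 / 0.01194 = 0.08514 M.
Dilution factor = 500.0/21.75 = 22.99, so [stock] = 0.08514 x 22.99 = 1.96 M.

1.96 M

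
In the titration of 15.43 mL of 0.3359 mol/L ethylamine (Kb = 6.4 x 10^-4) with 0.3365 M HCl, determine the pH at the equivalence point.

n(C2H5NH2) = 0.3359 x 0.01543 = 0.005183 mol; V(HCl) at equivalence = 0.005183/0.3365 = 0.01540 L.
At equivalence the base is fully converted to C2H5NH3+; total volume = 0.03083 L, so [C2H5NH3+] = 0.005183/0.03083 = 0.1681 M.
Ka(C2H5NH3+) = Kw/Kb = 1.0e-14 / 6.4 x 10^-4 = 1.56e-11.
[H^+] = sqrt(Ka x [C2H5NH3+]) = sqrt(1.56e-11 x 0.1681) = 1.62e-6 M.
pH = -log(1.62e-6) = 5.79.

5.79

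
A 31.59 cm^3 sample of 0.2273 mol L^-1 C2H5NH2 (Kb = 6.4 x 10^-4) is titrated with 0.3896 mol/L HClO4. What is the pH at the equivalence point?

5.82

n(C2H5NH2) = 0.2273 x 0.03159 = 0.007180 mol; V(HClO4) at equivalence = 0.007180/0.3896 = 0.01843 L.
At equivalence the base is fully converted to C2H5NH3+; total volume = 0.05002 L, so [C2H5NH3+] = 0.007180/0.05002 = 0.1436 M.
Ka(C2H5NH3+) = Kw/Kb = 1.0e-14 / 6.4 x 10^-4 = 1.56e-11.
[H^+] = sqrt(Ka x [C2H5NH3+]) = sqrt(1.56e-11 x 0.1436) = 1.50e-6 M.
pH = -log(1.50e-6) = 5.82.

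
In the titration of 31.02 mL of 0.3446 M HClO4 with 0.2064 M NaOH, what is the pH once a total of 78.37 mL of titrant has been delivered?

n(acid) = 0.3446 x 0.03102 = 0.01069 mol; n(NaOH) added = 0.2064 x 0.07837 = 0.01618 mol.
Base is in excess by 0.01618 - 0.01069 = 0.005486 mol in a total volume of 0.1094 L.
[OH^-] = 0.005486/0.1094 = 0.05015 M, so pOH = 1.30 and pH = 14.00 - 1.30 = 12.70.

12.70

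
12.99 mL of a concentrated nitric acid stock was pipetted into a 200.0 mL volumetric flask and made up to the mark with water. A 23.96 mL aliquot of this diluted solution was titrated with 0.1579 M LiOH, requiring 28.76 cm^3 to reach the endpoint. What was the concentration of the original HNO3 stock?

2.92 M

n(LiOH) = 0.1579 x 0.02876 = 0.004541 mol.
n(HNO3) in the aliquot = 0.004541 mol.
[diluted HNO3] = 0.004541 / 0.02396 = 0.1895 M.
Dilution factor = 200.0/12.99 = 15.40, so [stock] = 0.1895 x 15.40 = 2.92 M.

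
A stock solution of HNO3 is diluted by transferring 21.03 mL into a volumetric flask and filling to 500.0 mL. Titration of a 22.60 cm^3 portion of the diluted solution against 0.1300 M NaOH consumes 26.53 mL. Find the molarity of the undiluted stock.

n(NaOH) = 0.1300 x 0.02653 = 0.003449 mol.
n(HNO3) in the aliquot = 0.003449 mol.
[diluted HNO3] = 0.003449 / 0.02260 = 0.1526 M.
Dilution factor = 500.0/21.03 = 23.78, so [stock] = 0.1526 x 23.78 = 3.63 M.

3.63 M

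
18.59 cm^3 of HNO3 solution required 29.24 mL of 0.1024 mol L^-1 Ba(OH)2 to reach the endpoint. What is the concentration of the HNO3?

n(Ba(OH)2) delivered = 0.1024 x 0.02924 = 0.002994 mol.
The reaction is 2 HNO3 + 1 Ba(OH)2, so n(HNO3) = 0.002994 x 2/1 = 0.005988 mol.
[HNO3] = 0.005988 mol / 0.01859 L = 0.322 M.

0.322 M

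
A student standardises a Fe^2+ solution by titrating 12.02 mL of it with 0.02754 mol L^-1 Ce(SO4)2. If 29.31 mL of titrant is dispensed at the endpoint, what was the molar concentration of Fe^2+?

n(Ce(SO4)2) = 0.02754 x 0.02931 = 0.0008072 mol.
From the balanced equation, 1 mol Ce(SO4)2 reacts with 1 mol Fe^2+, so n(Fe^2+) = 0.0008072 x 1/1 = 0.0008072 mol.
[Fe^2+] = 0.0008072 / 0.01202 L = 0.0672 M.

0.0672 M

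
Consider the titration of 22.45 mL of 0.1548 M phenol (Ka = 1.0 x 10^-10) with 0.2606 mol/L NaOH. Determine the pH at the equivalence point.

11.49

n(C6H5OH) = 0.1548 x 0.02245 = 0.003475 mol; V(NaOH) at equivalence = 0.003475/0.2606 = 0.01334 L.
At equivalence all the acid is converted to C6H5O-; total volume = 0.02245 + 0.01334 = 0.03579 L, so [C6H5O-] = 0.003475/0.03579 = 0.09711 M.
Kb = Kw/Ka = 1.0e-14 / 1.0 x 10^-10 = 0.000100.
[OH^-] = sqrt(Kb x [C6H5O-]) = sqrt(0.000100 x 0.09711) = 0.00312 M.
pOH = 2.51, so pH = 14.00 - 2.51 = 11.49.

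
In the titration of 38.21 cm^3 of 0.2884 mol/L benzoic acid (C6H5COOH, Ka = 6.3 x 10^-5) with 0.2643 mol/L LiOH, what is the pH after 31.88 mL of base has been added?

4.71

Initial n(C6H5COOH) = 0.2884 x 0.03821 = 0.01102 mol.
n(LiOH) added = 0.2643 x 0.03188 = 0.008426 mol, converting that many moles of C6H5COOH to C6H5COO-.
Remaining n(C6H5COOH) = 0.002594 mol; n(C6H5COO-) = 0.008426 mol.
By Henderson-Hasselbalch, pH = pKa + log([A^-]/[HA]) = 4.20 + log(0.008426/0.002594) = 4.20 + (+0.51) = 4.71.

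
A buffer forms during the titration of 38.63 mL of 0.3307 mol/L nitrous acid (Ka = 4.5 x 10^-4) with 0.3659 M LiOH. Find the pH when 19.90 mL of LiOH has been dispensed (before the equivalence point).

3.47

Initial n(HNO2) = 0.3307 x 0.03863 = 0.01277 mol.
n(LiOH) added = 0.3659 x 0.01990 = 0.007281 mol, converting that many moles of HNO2 to NO2-.
Remaining n(HNO2) = 0.005494 mol; n(NO2-) = 0.007281 mol.
By Henderson-Hasselbalch, pH = pKa + log([A^-]/[HA]) = 3.35 + log(0.007281/0.005494) = 3.35 + (+0.12) = 3.47.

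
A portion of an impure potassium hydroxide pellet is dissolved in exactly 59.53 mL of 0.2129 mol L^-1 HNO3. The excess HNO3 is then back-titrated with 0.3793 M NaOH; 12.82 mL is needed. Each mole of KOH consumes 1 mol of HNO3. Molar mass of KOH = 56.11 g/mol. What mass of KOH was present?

Total n(HNO3) added = 0.2129 x 0.05953 = 0.01267 mol.
n(NaOH) used = 0.3793 x 0.01282 = 0.004863 mol, which equals the excess n(HNO3).
So n(HNO3) consumed by the sample = 0.01267 - 0.004863 = 0.007811 mol.
n(KOH) = 0.007811 / 1 = 0.007811 mol.
mass = 0.007811 mol x 56.11 g/mol = 0.438 g.

0.438 g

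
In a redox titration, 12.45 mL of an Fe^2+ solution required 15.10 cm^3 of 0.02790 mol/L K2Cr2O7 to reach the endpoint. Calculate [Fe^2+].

0.203 M

n(K2Cr2O7) = 0.02790 x 0.01510 = 0.0004213 mol.
From the balanced equation, 1 mol K2Cr2O7 reacts with 6 mol Fe^2+, so n(Fe^2+) = 0.0004213 x 6/1 = 0.002528 mol.
[Fe^2+] = 0.002528 / 0.01245 L = 0.203 M.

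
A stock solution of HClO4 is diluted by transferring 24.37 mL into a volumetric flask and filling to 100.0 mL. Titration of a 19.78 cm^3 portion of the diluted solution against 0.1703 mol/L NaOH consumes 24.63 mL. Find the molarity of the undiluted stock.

0.870 M

n(NaOH) = 0.1703 x 0.02463 = 0.004194 mol.
n(HClO4) in the aliquot = 0.004194 mol.
[diluted HClO4] = 0.004194 / 0.01978 = 0.2121 M.
Dilution factor = 100.0/24.37 = 4.103, so [stock] = 0.2121 x 4.103 = 0.870 M.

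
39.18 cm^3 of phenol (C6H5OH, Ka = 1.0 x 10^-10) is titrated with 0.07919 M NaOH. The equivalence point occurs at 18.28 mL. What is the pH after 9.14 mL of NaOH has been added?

10.00

9.14 mL is exactly half the equivalence volume (18.28/2), i.e. the half-equivalence point.
There, n(HA) = n(A^-), so pH = pKa = -log(1.0 x 10^-10) = 10.00.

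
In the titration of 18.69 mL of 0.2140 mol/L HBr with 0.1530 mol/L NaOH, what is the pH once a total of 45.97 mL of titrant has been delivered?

12.67

n(acid) = 0.2140 x 0.01869 = 0.004000 mol; n(NaOH) added = 0.1530 x 0.04597 = 0.007033 mol.
Base is in excess by 0.007033 - 0.004000 = 0.003034 mol in a total volume of 0.06466 L.
[OH^-] = 0.003034/0.06466 = 0.04692 M, so pOH = 1.33 and pH = 14.00 - 1.33 = 12.67.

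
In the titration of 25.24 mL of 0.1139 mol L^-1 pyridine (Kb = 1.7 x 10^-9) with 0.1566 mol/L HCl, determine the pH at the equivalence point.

3.21

n(C5H5N) = 0.1139 x 0.02524 = 0.002875 mol; V(HCl) at equivalence = 0.002875/0.1566 = 0.01836 L.
At equivalence the base is fully converted to C5H5NH+; total volume = 0.04360 L, so [C5H5NH+] = 0.002875/0.04360 = 0.06594 M.
Ka(C5H5NH+) = Kw/Kb = 1.0e-14 / 1.7 x 10^-9 = 5.88e-6.
[H^+] = sqrt(Ka x [C5H5NH+]) = sqrt(5.88e-6 x 0.06594) = 0.000623 M.
pH = -log(0.000623) = 3.21.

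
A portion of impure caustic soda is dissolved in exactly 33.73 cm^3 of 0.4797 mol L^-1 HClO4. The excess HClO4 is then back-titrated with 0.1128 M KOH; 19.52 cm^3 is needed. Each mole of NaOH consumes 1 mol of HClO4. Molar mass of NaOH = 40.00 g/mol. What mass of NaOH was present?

Total n(HClO4) added = 0.4797 x 0.03373 = 0.01618 mol.
n(KOH) used = 0.1128 x 0.01952 = 0.002202 mol, which equals the excess n(HClO4).
So n(HClO4) consumed by the sample = 0.01618 - 0.002202 = 0.01398 mol.
n(NaOH) = 0.01398 / 1 = 0.01398 mol.
mass = 0.01398 mol x 40.00 g/mol = 0.559 g.

0.559 g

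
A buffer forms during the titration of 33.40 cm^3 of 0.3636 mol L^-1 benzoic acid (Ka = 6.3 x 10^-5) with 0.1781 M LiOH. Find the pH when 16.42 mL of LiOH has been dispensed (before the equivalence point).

Initial n(C6H5COOH) = 0.3636 x 0.03340 = 0.01214 mol.
n(LiOH) added = 0.1781 x 0.01642 = 0.002924 mol, converting that many moles of C6H5COOH to C6H5COO-.
Remaining n(C6H5COOH) = 0.009220 mol; n(C6H5COO-) = 0.002924 mol.
By Henderson-Hasselbalch, pH = pKa + log([A^-]/[HA]) = 4.20 + log(0.002924/0.009220) = 4.20 + (-0.50) = 3.70.

3.70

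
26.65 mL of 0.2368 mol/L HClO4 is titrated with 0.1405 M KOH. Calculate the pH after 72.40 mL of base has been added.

n(acid) = 0.2368 x 0.02665 = 0.006311 mol; n(KOH) added = 0.1405 x 0.07240 = 0.01017 mol.
Base is in excess by 0.01017 - 0.006311 = 0.003861 mol in a total volume of 0.09905 L.
[OH^-] = 0.003861/0.09905 = 0.03899 M, so pOH = 1.41 and pH = 14.00 - 1.41 = 12.59.

12.59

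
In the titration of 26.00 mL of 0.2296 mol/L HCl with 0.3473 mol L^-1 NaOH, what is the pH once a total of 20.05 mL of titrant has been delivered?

12.33

n(acid) = 0.2296 x 0.02600 = 0.005970 mol; n(NaOH) added = 0.3473 x 0.02005 = 0.006963 mol.
Base is in excess by 0.006963 - 0.005970 = 0.0009938 mol in a total volume of 0.04605 L.
[OH^-] = 0.0009938/0.04605 = 0.02158 M, so pOH = 1.67 and pH = 14.00 - 1.67 = 12.33.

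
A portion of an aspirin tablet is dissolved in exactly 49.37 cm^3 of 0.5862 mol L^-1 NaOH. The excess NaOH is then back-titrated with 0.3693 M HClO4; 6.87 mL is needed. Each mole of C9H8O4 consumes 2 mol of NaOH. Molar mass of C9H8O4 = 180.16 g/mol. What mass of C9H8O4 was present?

Total n(NaOH) added = 0.5862 x 0.04937 = 0.02894 mol.
n(HClO4) used = 0.3693 x 0.006870 = 0.002537 mol, which equals the excess n(NaOH).
So n(NaOH) consumed by the sample = 0.02894 - 0.002537 = 0.02640 mol.
n(C9H8O4) = 0.02640 / 2 = 0.01320 mol.
mass = 0.01320 mol x 180.16 g/mol = 2.38 g.

2.38 g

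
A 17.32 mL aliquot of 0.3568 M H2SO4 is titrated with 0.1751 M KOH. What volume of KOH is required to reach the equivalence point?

70.6 mL

n(H2SO4) = 0.3568 mol/L x 0.01732 L = 0.006180 mol.
The neutralisation is 1 H2SO4 : 2 KOH, so n(KOH) = 0.006180 x 2/1 = 0.01236 mol.
V(KOH) = 0.01236 / 0.1751 = 0.07059 L = 70.6 mL.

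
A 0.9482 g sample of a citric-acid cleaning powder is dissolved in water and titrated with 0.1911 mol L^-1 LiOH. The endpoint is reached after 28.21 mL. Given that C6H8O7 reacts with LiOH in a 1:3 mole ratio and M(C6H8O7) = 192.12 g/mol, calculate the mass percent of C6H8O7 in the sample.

n(LiOH) = 0.1911 x 0.02821 = 0.005391 mol.
n(C6H8O7) = 0.005391 / 3 = 0.001797 mol.
mass of C6H8O7 = 0.001797 x 192.12 = 0.3452 g.
% purity = 0.3452 / 0.9482 x 100 = 36.4%.

36.4%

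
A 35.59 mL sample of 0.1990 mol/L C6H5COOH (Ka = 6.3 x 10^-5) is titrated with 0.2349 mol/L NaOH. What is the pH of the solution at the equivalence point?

8.62

n(C6H5COOH) = 0.1990 x 0.03559 = 0.007082 mol; V(NaOH) at equivalence = 0.007082/0.2349 = 0.03015 L.
At equivalence all the acid is converted to C6H5COO-; total volume = 0.03559 + 0.03015 = 0.06574 L, so [C6H5COO-] = 0.007082/0.06574 = 0.1077 M.
Kb = Kw/Ka = 1.0e-14 / 6.3 x 10^-5 = 1.59e-10.
[OH^-] = sqrt(Kb x [C6H5COO-]) = sqrt(1.59e-10 x 0.1077) = 4.14e-6 M.
pOH = 5.38, so pH = 14.00 - 5.38 = 8.62.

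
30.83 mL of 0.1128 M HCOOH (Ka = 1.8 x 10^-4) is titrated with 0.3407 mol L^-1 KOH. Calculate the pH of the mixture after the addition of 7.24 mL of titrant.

Initial n(HCOOH) = 0.1128 x 0.03083 = 0.003478 mol.
n(KOH) added = 0.3407 x 0.007240 = 0.002467 mol, converting that many moles of HCOOH to HCOO-.
Remaining n(HCOOH) = 0.001011 mol; n(HCOO-) = 0.002467 mol.
By Henderson-Hasselbalch, pH = pKa + log([A^-]/[HA]) = 3.74 + log(0.002467/0.001011) = 3.74 + (+0.39) = 4.13.

4.13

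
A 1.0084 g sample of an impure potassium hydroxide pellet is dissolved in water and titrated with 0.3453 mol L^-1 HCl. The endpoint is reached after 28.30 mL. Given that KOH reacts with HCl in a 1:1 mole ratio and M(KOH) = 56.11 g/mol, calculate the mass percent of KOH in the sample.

n(HCl) = 0.3453 x 0.02830 = 0.009772 mol.
n(KOH) = 0.009772 / 1 = 0.009772 mol.
mass of KOH = 0.009772 x 56.11 = 0.5483 g.
% purity = 0.5483 / 1.0084 x 100 = 54.4%.

54.4%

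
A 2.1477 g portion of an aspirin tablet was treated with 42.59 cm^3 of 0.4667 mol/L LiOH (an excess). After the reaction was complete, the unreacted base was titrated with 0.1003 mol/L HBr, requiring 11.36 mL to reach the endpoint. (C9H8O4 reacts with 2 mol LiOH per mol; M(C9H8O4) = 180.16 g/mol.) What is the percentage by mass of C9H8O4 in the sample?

Total n(LiOH) added = 0.4667 x 0.04259 = 0.01988 mol.
n(HBr) used = 0.1003 x 0.01136 = 0.001139 mol, which equals the excess n(LiOH).
So n(LiOH) consumed by the sample = 0.01988 - 0.001139 = 0.01874 mol.
n(C9H8O4) = 0.01874 / 2 = 0.009369 mol.
mass C9H8O4 = 0.009369 x 180.16 = 1.688 g, so %C9H8O4 = 1.688/2.1477 x 100 = 78.6%.

78.6%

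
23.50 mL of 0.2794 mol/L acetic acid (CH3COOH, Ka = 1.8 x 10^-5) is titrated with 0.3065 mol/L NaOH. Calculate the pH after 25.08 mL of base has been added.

n(acid) = 0.2794 x 0.02350 = 0.006566 mol; n(NaOH) added = 0.3065 x 0.02508 = 0.007687 mol.
Base is in excess by 0.007687 - 0.006566 = 0.001121 mol in a total volume of 0.04858 L.
[OH^-] = 0.001121/0.04858 = 0.02308 M, so pOH = 1.64 and pH = 14.00 - 1.64 = 12.36.

12.36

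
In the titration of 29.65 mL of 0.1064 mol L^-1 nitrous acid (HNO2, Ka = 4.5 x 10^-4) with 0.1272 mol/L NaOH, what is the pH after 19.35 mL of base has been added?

Initial n(HNO2) = 0.1064 x 0.02965 = 0.003155 mol.
n(NaOH) added = 0.1272 x 0.01935 = 0.002461 mol, converting that many moles of HNO2 to NO2-.
Remaining n(HNO2) = 0.0006934 mol; n(NO2-) = 0.002461 mol.
By Henderson-Hasselbalch, pH = pKa + log([A^-]/[HA]) = 3.35 + log(0.002461/0.0006934) = 3.35 + (+0.55) = 3.90.

3.90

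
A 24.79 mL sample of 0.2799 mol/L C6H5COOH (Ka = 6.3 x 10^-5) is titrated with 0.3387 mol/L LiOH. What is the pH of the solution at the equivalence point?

n(C6H5COOH) = 0.2799 x 0.02479 = 0.006939 mol; V(LiOH) at equivalence = 0.006939/0.3387 = 0.02049 L.
At equivalence all the acid is converted to C6H5COO-; total volume = 0.02479 + 0.02049 = 0.04528 L, so [C6H5COO-] = 0.006939/0.04528 = 0.1533 M.
Kb = Kw/Ka = 1.0e-14 / 6.3 x 10^-5 = 1.59e-10.
[OH^-] = sqrt(Kb x [C6H5COO-]) = sqrt(1.59e-10 x 0.1533) = 4.93e-6 M.
pOH = 5.31, so pH = 14.00 - 5.31 = 8.69.

8.69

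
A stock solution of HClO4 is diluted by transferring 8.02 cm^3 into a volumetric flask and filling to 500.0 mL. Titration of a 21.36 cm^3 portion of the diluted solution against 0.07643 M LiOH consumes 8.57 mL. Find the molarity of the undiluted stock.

n(LiOH) = 0.07643 x 0.008570 = 0.0006550 mol.
n(HClO4) in the aliquot = 0.0006550 mol.
[diluted HClO4] = 0.0006550 / 0.02136 = 0.03067 M.
Dilution factor = 500.0/8.020 = 62.34, so [stock] = 0.03067 x 62.34 = 1.91 M.

1.91 M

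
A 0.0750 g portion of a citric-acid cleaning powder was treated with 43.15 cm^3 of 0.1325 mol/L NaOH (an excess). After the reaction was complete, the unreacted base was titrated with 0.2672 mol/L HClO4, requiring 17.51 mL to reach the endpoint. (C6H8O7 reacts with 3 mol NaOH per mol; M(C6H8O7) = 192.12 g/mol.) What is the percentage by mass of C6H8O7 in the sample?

88.7%

Total n(NaOH) added = 0.1325 x 0.04315 = 0.005717 mol.
n(HClO4) used = 0.2672 x 0.01751 = 0.004679 mol, which equals the excess n(NaOH).
So n(NaOH) consumed by the sample = 0.005717 - 0.004679 = 0.001039 mol.
n(C6H8O7) = 0.001039 / 3 = 0.0003462 mol.
mass C6H8O7 = 0.0003462 x 192.12 = 0.06652 g, so %C6H8O7 = 0.06652/0.0750 x 100 = 88.7%.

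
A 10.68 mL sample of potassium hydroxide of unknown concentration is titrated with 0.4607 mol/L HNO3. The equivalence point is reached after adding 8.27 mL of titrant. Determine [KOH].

n(HNO3) delivered = 0.4607 x 0.008270 = 0.003810 mol.
For a 1:1 reaction, n(KOH) = 0.003810 mol.
[KOH] = 0.003810 mol / 0.01068 L = 0.357 M.

0.357 M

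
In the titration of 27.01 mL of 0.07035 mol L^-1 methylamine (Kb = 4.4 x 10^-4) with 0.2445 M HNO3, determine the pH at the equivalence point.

n(CH3NH2) = 0.07035 x 0.02701 = 0.001900 mol; V(HNO3) at equivalence = 0.001900/0.2445 = 0.007772 L.
At equivalence the base is fully converted to CH3NH3+; total volume = 0.03478 L, so [CH3NH3+] = 0.001900/0.03478 = 0.05463 M.
Ka(CH3NH3+) = Kw/Kb = 1.0e-14 / 4.4 x 10^-4 = 2.27e-11.
[H^+] = sqrt(Ka x [CH3NH3+]) = sqrt(2.27e-11 x 0.05463) = 1.11e-6 M.
pH = -log(1.11e-6) = 5.95.

5.95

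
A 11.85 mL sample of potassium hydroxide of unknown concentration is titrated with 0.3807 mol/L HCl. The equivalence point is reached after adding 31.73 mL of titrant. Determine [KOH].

1.02 M

n(HCl) delivered = 0.3807 x 0.03173 = 0.01208 mol.
For a 1:1 reaction, n(KOH) = 0.01208 mol.
[KOH] = 0.01208 mol / 0.01185 L = 1.02 M.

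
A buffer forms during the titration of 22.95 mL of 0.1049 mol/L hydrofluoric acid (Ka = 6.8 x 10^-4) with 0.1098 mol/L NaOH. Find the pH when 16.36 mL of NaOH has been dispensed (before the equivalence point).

Initial n(HF) = 0.1049 x 0.02295 = 0.002407 mol.
n(NaOH) added = 0.1098 x 0.01636 = 0.001796 mol, converting that many moles of HF to F-.
Remaining n(HF) = 0.0006111 mol; n(F-) = 0.001796 mol.
By Henderson-Hasselbalch, pH = pKa + log([A^-]/[HA]) = 3.17 + log(0.001796/0.0006111) = 3.17 + (+0.47) = 3.64.

3.64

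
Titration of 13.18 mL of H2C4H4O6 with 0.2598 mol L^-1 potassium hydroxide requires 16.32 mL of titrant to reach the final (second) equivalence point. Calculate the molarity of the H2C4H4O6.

0.161 M

n(KOH) = 0.2598 x 0.01632 = 0.004240 mol.
At the final (second) equivalence point, 2 mol OH^- react per mol H2C4H4O6, so n(H2C4H4O6) = 0.004240 / 2 = 0.002120 mol.
[H2C4H4O6] = 0.002120 / 0.01318 L = 0.161 M.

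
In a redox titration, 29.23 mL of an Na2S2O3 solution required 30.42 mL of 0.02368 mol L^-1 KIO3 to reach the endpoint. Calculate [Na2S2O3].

n(KIO3) = 0.02368 x 0.03042 = 0.0007203 mol.
From the balanced equation, 1 mol KIO3 reacts with 6 mol Na2S2O3, so n(Na2S2O3) = 0.0007203 x 6/1 = 0.004322 mol.
[Na2S2O3] = 0.004322 / 0.02923 L = 0.148 M.

0.148 M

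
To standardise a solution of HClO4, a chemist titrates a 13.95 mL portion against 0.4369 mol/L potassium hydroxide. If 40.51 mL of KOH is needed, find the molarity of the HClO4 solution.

n(KOH) delivered = 0.4369 x 0.04051 = 0.01770 mol.
For a 1:1 reaction, n(HClO4) = 0.01770 mol.
[HClO4] = 0.01770 mol / 0.01395 L = 1.27 M.

1.27 M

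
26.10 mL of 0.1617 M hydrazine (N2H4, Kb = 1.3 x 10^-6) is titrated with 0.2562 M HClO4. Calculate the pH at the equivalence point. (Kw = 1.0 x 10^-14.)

n(N2H4) = 0.1617 x 0.02610 = 0.004220 mol; V(HClO4) at equivalence = 0.004220/0.2562 = 0.01647 L.
At equivalence the base is fully converted to N2H5+; total volume = 0.04257 L, so [N2H5+] = 0.004220/0.04257 = 0.09913 M.
Ka(N2H5+) = Kw/Kb = 1.0e-14 / 1.3 x 10^-6 = 7.69e-9.
[H^+] = sqrt(Ka x [N2H5+]) = sqrt(7.69e-9 x 0.09913) = 2.76e-5 M.
pH = -log(2.76e-5) = 4.56.

4.56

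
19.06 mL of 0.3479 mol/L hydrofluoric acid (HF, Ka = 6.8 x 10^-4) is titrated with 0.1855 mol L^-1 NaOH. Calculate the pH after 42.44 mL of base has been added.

12.31

n(acid) = 0.3479 x 0.01906 = 0.006631 mol; n(NaOH) added = 0.1855 x 0.04244 = 0.007873 mol.
Base is in excess by 0.007873 - 0.006631 = 0.001242 mol in a total volume of 0.06150 L.
[OH^-] = 0.001242/0.06150 = 0.02019 M, so pOH = 1.69 and pH = 14.00 - 1.69 = 12.31.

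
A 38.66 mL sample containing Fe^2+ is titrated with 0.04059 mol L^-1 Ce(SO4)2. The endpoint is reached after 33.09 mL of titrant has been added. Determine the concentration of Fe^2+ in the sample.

0.0347 M

n(Ce(SO4)2) = 0.04059 x 0.03309 = 0.001343 mol.
From the balanced equation, 1 mol Ce(SO4)2 reacts with 1 mol Fe^2+, so n(Fe^2+) = 0.001343 x 1/1 = 0.001343 mol.
[Fe^2+] = 0.001343 / 0.03866 L = 0.0347 M.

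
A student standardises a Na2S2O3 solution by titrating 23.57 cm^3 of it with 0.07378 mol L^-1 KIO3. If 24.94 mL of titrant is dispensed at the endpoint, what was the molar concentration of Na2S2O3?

n(KIO3) = 0.07378 x 0.02494 = 0.001840 mol.
From the balanced equation, 1 mol KIO3 reacts with 6 mol Na2S2O3, so n(Na2S2O3) = 0.001840 x 6/1 = 0.01104 mol.
[Na2S2O3] = 0.01104 / 0.02357 L = 0.468 M.

0.468 M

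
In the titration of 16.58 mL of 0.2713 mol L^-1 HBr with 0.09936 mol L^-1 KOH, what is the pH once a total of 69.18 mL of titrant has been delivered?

n(acid) = 0.2713 x 0.01658 = 0.004498 mol; n(KOH) added = 0.09936 x 0.06918 = 0.006874 mol.
Base is in excess by 0.006874 - 0.004498 = 0.002376 mol in a total volume of 0.08576 L.
[OH^-] = 0.002376/0.08576 = 0.02770 M, so pOH = 1.56 and pH = 14.00 - 1.56 = 12.44.

12.44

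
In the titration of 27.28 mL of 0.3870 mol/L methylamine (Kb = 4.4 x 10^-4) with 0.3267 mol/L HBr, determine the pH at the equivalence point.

5.70

n(CH3NH2) = 0.3870 x 0.02728 = 0.01056 mol; V(HBr) at equivalence = 0.01056/0.3267 = 0.03232 L.
At equivalence the base is fully converted to CH3NH3+; total volume = 0.05960 L, so [CH3NH3+] = 0.01056/0.05960 = 0.1772 M.
Ka(CH3NH3+) = Kw/Kb = 1.0e-14 / 4.4 x 10^-4 = 2.27e-11.
[H^+] = sqrt(Ka x [CH3NH3+]) = sqrt(2.27e-11 x 0.1772) = 2.01e-6 M.
pH = -log(2.01e-6) = 5.70.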